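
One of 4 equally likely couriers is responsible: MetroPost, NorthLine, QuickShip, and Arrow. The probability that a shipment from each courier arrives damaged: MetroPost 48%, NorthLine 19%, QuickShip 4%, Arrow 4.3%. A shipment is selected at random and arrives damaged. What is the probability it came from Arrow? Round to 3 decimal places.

With a uniform prior (1/4 each), posterior ∝ likelihood:
  MetroPost: 0.48
  NorthLine: 0.19
  QuickShip: 0.04
  Arrow: 0.043
Normalizing constant = 0.753.
P(Arrow | evidence) = 0.043 / 0.753 ≈ 0.057.

0.057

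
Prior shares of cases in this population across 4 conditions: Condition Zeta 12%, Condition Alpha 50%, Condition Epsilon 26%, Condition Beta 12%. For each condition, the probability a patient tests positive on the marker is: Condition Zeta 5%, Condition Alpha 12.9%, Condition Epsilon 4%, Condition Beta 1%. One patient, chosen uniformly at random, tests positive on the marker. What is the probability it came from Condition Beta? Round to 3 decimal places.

0.015

Unnormalized posteriors (prior × likelihood):
  Condition Zeta: 0.12 × 0.05 = 0.006
  Condition Alpha: 0.5 × 0.129 = 0.0645
  Condition Epsilon: 0.26 × 0.04 = 0.0104
  Condition Beta: 0.12 × 0.01 = 0.0012
Total = 0.0821.
P(Condition Beta | evidence) = 0.0012 / 0.0821 ≈ 0.015.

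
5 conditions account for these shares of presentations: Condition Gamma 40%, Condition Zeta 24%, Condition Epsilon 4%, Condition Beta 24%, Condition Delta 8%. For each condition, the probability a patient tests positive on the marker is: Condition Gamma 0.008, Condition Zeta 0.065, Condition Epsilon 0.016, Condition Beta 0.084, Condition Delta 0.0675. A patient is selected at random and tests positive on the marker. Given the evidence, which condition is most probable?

Prior × likelihood for each hypothesis:
  Condition Gamma: 0.4 × 0.008 = 0.0032
  Condition Zeta: 0.24 × 0.065 = 0.0156
  Condition Epsilon: 0.04 × 0.016 = 0.00064
  Condition Beta: 0.24 × 0.084 = 0.02016
  Condition Delta: 0.08 × 0.0675 = 0.0054
Normalizing constant = 0.045.
Largest term belongs to Condition Beta, so Condition Beta is most probable.

Condition Beta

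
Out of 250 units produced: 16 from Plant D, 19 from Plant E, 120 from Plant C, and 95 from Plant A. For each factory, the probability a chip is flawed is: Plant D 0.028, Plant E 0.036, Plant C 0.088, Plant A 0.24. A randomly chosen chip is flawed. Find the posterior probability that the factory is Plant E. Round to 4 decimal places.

By Bayes' rule, posterior ∝ prior × likelihood:
  Plant D: 0.064 × 0.028 = 0.001792
  Plant E: 0.076 × 0.036 = 0.002736
  Plant C: 0.48 × 0.088 = 0.04224
  Plant A: 0.38 × 0.24 = 0.0912
Normalizing constant = 0.137968.
P(Plant E | evidence) = 0.002736 / 0.137968 ≈ 0.0198.

0.0198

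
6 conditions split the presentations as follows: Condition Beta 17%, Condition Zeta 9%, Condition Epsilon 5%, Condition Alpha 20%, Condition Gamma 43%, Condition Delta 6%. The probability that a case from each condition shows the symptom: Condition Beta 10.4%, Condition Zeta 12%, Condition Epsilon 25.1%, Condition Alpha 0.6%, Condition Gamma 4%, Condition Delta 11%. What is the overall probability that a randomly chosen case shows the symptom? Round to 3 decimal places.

0.066

Compute prior × likelihood for every hypothesis:
  Condition Beta: 0.17 × 0.104 = 0.01768
  Condition Zeta: 0.09 × 0.12 = 0.0108
  Condition Epsilon: 0.05 × 0.251 = 0.01255
  Condition Alpha: 0.2 × 0.006 = 0.0012
  Condition Gamma: 0.43 × 0.04 = 0.0172
  Condition Delta: 0.06 × 0.11 = 0.0066
P(symptomatic) = 0.01768 + 0.0108 + 0.01255 + 0.0012 + 0.0172 + 0.0066 = 0.06603 → 0.066.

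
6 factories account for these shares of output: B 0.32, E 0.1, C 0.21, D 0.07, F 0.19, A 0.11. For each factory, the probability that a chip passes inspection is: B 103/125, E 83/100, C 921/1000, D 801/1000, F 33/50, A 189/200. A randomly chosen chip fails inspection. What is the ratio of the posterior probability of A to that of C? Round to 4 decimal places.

Taking complements, P(nonconforming | each) = B 0.176, E 0.17, C 0.079, D 0.199, F 0.34, A 0.055.
Unnormalized posteriors (prior × likelihood):
  B: 0.32 × 0.176 = 0.05632
  E: 0.1 × 0.17 = 0.017
  C: 0.21 × 0.079 = 0.01659
  D: 0.07 × 0.199 = 0.01393
  F: 0.19 × 0.34 = 0.0646
  A: 0.11 × 0.055 = 0.00605
Sum = 0.17449.
The ratio is 0.00605 / 0.01659 (the normalizer cancels) = 0.3647.

0.3647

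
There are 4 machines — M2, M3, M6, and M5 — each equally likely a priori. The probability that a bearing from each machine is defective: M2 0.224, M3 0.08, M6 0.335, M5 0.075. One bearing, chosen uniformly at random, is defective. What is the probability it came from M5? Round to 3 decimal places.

0.105

Since the prior is uniform, the posterior is proportional to the likelihood:
  M2: 0.224
  M3: 0.08
  M6: 0.335
  M5: 0.075
Normalizing constant = 0.714.
P(M5 | evidence) = 0.075 / 0.714 ≈ 0.105.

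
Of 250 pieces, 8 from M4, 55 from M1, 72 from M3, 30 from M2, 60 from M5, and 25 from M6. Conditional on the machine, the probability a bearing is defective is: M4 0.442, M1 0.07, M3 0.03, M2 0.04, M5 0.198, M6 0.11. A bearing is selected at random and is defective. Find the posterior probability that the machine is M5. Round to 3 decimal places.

Compute prior × likelihood for every hypothesis:
  M4: 0.032 × 0.442 = 0.014144
  M1: 0.22 × 0.07 = 0.0154
  M3: 0.288 × 0.03 = 0.00864
  M2: 0.12 × 0.04 = 0.0048
  M5: 0.24 × 0.198 = 0.04752
  M6: 0.1 × 0.11 = 0.011
Sum = 0.101504.
P(M5 | evidence) = 0.04752 / 0.101504 ≈ 0.468.

0.468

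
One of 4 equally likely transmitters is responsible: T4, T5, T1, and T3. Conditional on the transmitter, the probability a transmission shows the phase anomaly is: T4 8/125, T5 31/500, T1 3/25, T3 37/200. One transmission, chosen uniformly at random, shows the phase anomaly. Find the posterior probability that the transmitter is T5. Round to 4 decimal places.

0.1439

Since the prior is uniform, the posterior is proportional to the likelihood:
  T4: 0.064
  T5: 0.062
  T1: 0.12
  T3: 0.185
Sum = 0.431.
P(T5 | evidence) = 0.062 / 0.431 ≈ 0.1439.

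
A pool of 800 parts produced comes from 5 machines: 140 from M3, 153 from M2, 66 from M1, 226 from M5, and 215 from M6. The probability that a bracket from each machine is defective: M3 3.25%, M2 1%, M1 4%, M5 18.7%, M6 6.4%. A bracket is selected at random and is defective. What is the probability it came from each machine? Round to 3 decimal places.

M3 0.070, M2 0.024, M1 0.041, M5 0.653, M6 0.213

Unnormalized posteriors (prior × likelihood):
  M3: 0.175 × 0.0325 = 0.0056875
  M2: 0.19125 × 0.01 = 0.0019125
  M1: 0.0825 × 0.04 = 0.0033
  M5: 0.2825 × 0.187 = 0.0528275
  M6: 0.26875 × 0.064 = 0.0172
Sum = 0.0809275.
P(M3 | defective) = 0.0056875/0.0809275 ≈ 0.070
P(M2 | defective) = 0.0019125/0.0809275 ≈ 0.024
P(M1 | defective) = 0.0033/0.0809275 ≈ 0.041
P(M5 | defective) = 0.0528275/0.0809275 ≈ 0.653
P(M6 | defective) = 0.0172/0.0809275 ≈ 0.213
(Check: 0.070+0.024+0.041+0.653+0.213 = 1.001.)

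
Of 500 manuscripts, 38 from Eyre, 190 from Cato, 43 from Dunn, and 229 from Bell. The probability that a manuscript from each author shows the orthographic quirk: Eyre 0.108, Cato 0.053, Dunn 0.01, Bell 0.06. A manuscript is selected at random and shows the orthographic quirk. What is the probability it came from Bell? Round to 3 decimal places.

0.485

Compute prior × likelihood for every hypothesis:
  Eyre: 0.076 × 0.108 = 0.008208
  Cato: 0.38 × 0.053 = 0.02014
  Dunn: 0.086 × 0.01 = 0.00086
  Bell: 0.458 × 0.06 = 0.02748
Normalizing constant = 0.056688.
P(Bell | evidence) = 0.02748 / 0.056688 ≈ 0.485.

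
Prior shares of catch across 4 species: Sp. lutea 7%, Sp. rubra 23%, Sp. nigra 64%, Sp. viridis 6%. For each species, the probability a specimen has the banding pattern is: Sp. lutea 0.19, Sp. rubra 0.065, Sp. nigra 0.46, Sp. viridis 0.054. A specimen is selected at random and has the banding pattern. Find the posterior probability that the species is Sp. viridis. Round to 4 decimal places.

0.0099

By Bayes' rule, posterior ∝ prior × likelihood:
  Sp. lutea: 0.07 × 0.19 = 0.0133
  Sp. rubra: 0.23 × 0.065 = 0.01495
  Sp. nigra: 0.64 × 0.46 = 0.2944
  Sp. viridis: 0.06 × 0.054 = 0.00324
Total = 0.32589.
P(Sp. viridis | evidence) = 0.00324 / 0.32589 ≈ 0.0099.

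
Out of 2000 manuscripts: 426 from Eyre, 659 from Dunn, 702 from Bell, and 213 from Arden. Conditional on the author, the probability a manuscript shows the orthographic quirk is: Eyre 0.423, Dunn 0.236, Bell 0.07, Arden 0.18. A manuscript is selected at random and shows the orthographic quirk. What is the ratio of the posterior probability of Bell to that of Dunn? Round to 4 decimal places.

Unnormalized posteriors (prior × likelihood):
  Eyre: 0.213 × 0.423 = 0.090099
  Dunn: 0.3295 × 0.236 = 0.077762
  Bell: 0.351 × 0.07 = 0.02457
  Arden: 0.1065 × 0.18 = 0.01917
Sum = 0.211601.
The ratio is 0.02457 / 0.077762 (the normalizer cancels) = 0.3160.

0.3160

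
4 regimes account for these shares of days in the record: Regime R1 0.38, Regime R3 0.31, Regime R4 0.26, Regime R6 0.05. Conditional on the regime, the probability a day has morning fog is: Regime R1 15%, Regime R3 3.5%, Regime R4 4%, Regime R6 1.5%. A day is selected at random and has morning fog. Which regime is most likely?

Prior × likelihood for each hypothesis:
  Regime R1: 0.38 × 0.15 = 0.057
  Regime R3: 0.31 × 0.035 = 0.01085
  Regime R4: 0.26 × 0.04 = 0.0104
  Regime R6: 0.05 × 0.015 = 0.00075
Total = 0.079.
Largest term belongs to Regime R1, so Regime R1 is most probable.

Regime R1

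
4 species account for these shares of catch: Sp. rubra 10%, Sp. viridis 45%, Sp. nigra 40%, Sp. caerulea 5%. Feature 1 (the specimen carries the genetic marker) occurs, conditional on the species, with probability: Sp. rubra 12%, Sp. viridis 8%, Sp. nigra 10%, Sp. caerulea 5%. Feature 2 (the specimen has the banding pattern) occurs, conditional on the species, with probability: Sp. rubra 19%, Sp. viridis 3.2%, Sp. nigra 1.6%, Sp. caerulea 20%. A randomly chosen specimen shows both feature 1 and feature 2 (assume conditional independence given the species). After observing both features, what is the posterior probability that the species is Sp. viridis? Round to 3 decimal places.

Compute prior × likelihood for every hypothesis:
  Sp. rubra: 0.1 × 0.12 × 0.19 = 0.00228
  Sp. viridis: 0.45 × 0.08 × 0.032 = 0.001152
  Sp. nigra: 0.4 × 0.1 × 0.016 = 0.00064
  Sp. caerulea: 0.05 × 0.05 × 0.2 = 0.0005
Normalizing constant = 0.004572.
P(Sp. viridis | evidence) = 0.001152 / 0.004572 ≈ 0.252.

0.252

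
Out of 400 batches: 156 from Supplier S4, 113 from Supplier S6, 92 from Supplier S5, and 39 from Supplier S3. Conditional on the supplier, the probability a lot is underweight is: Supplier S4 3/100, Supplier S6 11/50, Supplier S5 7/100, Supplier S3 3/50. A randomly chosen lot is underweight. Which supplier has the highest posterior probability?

By Bayes' rule, posterior ∝ prior × likelihood:
  Supplier S4: 0.39 × 0.03 = 0.0117
  Supplier S6: 0.2825 × 0.22 = 0.06215
  Supplier S5: 0.23 × 0.07 = 0.0161
  Supplier S3: 0.0975 × 0.06 = 0.00585
Sum = 0.0958.
Largest term belongs to Supplier S6, so Supplier S6 is most probable.

Supplier S6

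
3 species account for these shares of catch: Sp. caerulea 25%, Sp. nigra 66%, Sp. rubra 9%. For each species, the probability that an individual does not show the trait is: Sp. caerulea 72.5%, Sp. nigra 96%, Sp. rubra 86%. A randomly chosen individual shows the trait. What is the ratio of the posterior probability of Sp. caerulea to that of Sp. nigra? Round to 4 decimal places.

2.6042

Taking complements, P(trait | each) = Sp. caerulea 0.275, Sp. nigra 0.04, Sp. rubra 0.14.
Compute prior × likelihood for every hypothesis:
  Sp. caerulea: 0.25 × 0.275 = 0.06875
  Sp. nigra: 0.66 × 0.04 = 0.0264
  Sp. rubra: 0.09 × 0.14 = 0.0126
Sum = 0.10775.
The ratio is 0.06875 / 0.0264 (the normalizer cancels) = 2.6042.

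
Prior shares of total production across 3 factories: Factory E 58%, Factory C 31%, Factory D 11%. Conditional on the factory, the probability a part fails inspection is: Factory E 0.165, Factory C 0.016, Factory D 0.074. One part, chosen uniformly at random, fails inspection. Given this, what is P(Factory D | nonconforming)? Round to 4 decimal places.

0.0748

Unnormalized posteriors (prior × likelihood):
  Factory E: 0.58 × 0.165 = 0.0957
  Factory C: 0.31 × 0.016 = 0.00496
  Factory D: 0.11 × 0.074 = 0.00814
Normalizing constant = 0.1088.
P(Factory D | evidence) = 0.00814 / 0.1088 ≈ 0.0748.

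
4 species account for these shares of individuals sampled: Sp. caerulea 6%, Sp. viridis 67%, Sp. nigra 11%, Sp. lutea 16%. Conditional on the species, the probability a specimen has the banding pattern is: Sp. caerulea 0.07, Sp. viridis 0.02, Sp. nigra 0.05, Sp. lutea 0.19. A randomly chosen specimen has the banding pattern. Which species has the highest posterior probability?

By Bayes' rule, posterior ∝ prior × likelihood:
  Sp. caerulea: 0.06 × 0.07 = 0.0042
  Sp. viridis: 0.67 × 0.02 = 0.0134
  Sp. nigra: 0.11 × 0.05 = 0.0055
  Sp. lutea: 0.16 × 0.19 = 0.0304
Sum = 0.0535.
Largest term belongs to Sp. lutea, so Sp. lutea is most probable.

Sp. lutea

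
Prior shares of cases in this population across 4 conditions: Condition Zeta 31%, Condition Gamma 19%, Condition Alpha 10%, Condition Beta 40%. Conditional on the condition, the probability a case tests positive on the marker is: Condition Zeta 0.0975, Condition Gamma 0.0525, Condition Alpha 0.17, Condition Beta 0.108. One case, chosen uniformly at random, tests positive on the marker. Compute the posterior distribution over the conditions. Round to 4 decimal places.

Compute prior × likelihood for every hypothesis:
  Condition Zeta: 0.31 × 0.0975 = 0.030225
  Condition Gamma: 0.19 × 0.0525 = 0.009975
  Condition Alpha: 0.1 × 0.17 = 0.017
  Condition Beta: 0.4 × 0.108 = 0.0432
Normalizing constant = 0.1004.
P(Condition Zeta | marker-positive) = 0.030225/0.1004 ≈ 0.3010
P(Condition Gamma | marker-positive) = 0.009975/0.1004 ≈ 0.0994
P(Condition Alpha | marker-positive) = 0.017/0.1004 ≈ 0.1693
P(Condition Beta | marker-positive) = 0.0432/0.1004 ≈ 0.4303

Condition Zeta 0.3010, Condition Gamma 0.0994, Condition Alpha 0.1693, Condition Beta 0.4303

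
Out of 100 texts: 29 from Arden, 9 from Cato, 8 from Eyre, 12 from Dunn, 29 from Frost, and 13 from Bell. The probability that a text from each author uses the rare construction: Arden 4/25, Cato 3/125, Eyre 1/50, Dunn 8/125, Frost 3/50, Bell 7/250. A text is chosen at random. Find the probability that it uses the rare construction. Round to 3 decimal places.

Unnormalized posteriors (prior × likelihood):
  Arden: 0.29 × 0.16 = 0.0464
  Cato: 0.09 × 0.024 = 0.00216
  Eyre: 0.08 × 0.02 = 0.0016
  Dunn: 0.12 × 0.064 = 0.00768
  Frost: 0.29 × 0.06 = 0.0174
  Bell: 0.13 × 0.028 = 0.00364
P(rare-form) = 0.0464 + 0.00216 + 0.0016 + 0.00768 + 0.0174 + 0.00364 = 0.07888 → 0.079.

0.079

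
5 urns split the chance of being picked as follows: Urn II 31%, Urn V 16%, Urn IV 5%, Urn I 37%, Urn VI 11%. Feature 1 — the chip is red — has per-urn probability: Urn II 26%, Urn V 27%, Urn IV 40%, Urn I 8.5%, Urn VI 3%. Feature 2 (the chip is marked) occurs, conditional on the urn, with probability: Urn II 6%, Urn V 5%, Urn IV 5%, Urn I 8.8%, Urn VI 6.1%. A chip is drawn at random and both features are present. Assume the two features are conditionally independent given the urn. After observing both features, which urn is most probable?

Urn II

Unnormalized posteriors (prior × likelihood):
  Urn II: 0.31 × 0.26 × 0.06 = 0.004836
  Urn V: 0.16 × 0.27 × 0.05 = 0.00216
  Urn IV: 0.05 × 0.4 × 0.05 = 0.001
  Urn I: 0.37 × 0.085 × 0.088 = 0.0027676
  Urn VI: 0.11 × 0.03 × 0.061 = 0.0002013
Sum = 0.0109649.
Largest term belongs to Urn II, so Urn II is most probable.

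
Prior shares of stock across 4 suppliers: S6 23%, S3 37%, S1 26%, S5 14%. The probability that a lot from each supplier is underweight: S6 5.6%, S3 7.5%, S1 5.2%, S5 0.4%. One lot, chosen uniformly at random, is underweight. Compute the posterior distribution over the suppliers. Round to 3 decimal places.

By Bayes' rule, posterior ∝ prior × likelihood:
  S6: 0.23 × 0.056 = 0.01288
  S3: 0.37 × 0.075 = 0.02775
  S1: 0.26 × 0.052 = 0.01352
  S5: 0.14 × 0.004 = 0.00056
Sum = 0.05471.
P(S6 | underweight) = 0.01288/0.05471 ≈ 0.235
P(S3 | underweight) = 0.02775/0.05471 ≈ 0.507
P(S1 | underweight) = 0.01352/0.05471 ≈ 0.247
P(S5 | underweight) = 0.00056/0.05471 ≈ 0.010
(Check: 0.235+0.507+0.247+0.010 = 0.999.)

S6 0.235, S3 0.507, S1 0.247, S5 0.010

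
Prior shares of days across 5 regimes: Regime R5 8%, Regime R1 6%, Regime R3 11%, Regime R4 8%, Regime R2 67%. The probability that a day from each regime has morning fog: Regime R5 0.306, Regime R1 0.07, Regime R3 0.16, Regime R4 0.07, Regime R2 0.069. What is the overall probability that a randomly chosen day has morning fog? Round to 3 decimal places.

Compute prior × likelihood for every hypothesis:
  Regime R5: 0.08 × 0.306 = 0.02448
  Regime R1: 0.06 × 0.07 = 0.0042
  Regime R3: 0.11 × 0.16 = 0.0176
  Regime R4: 0.08 × 0.07 = 0.0056
  Regime R2: 0.67 × 0.069 = 0.04623
P(fog) = 0.02448 + 0.0042 + 0.0176 + 0.0056 + 0.04623 = 0.09811 → 0.098.

0.098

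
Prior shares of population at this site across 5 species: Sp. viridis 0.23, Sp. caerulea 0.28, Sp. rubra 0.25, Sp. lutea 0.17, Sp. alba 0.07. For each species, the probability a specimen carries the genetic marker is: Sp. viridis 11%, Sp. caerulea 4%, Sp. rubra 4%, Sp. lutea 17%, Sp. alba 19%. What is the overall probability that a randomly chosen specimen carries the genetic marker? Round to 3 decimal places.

Compute prior × likelihood for every hypothesis:
  Sp. viridis: 0.23 × 0.11 = 0.0253
  Sp. caerulea: 0.28 × 0.04 = 0.0112
  Sp. rubra: 0.25 × 0.04 = 0.01
  Sp. lutea: 0.17 × 0.17 = 0.0289
  Sp. alba: 0.07 × 0.19 = 0.0133
P(marker) = 0.0253 + 0.0112 + 0.01 + 0.0289 + 0.0133 = 0.0887 → 0.089.

0.089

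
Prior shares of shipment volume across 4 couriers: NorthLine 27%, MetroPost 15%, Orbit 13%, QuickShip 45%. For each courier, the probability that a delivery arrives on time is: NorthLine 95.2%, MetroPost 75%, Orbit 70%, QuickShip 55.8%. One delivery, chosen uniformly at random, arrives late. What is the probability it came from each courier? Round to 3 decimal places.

Taking complements, P(late | each) = NorthLine 0.048, MetroPost 0.25, Orbit 0.3, QuickShip 0.442.
Prior × likelihood for each hypothesis:
  NorthLine: 0.27 × 0.048 = 0.01296
  MetroPost: 0.15 × 0.25 = 0.0375
  Orbit: 0.13 × 0.3 = 0.039
  QuickShip: 0.45 × 0.442 = 0.1989
Normalizing constant = 0.28836.
P(NorthLine | late) = 0.01296/0.28836 ≈ 0.045
P(MetroPost | late) = 0.0375/0.28836 ≈ 0.130
P(Orbit | late) = 0.039/0.28836 ≈ 0.135
P(QuickShip | late) = 0.1989/0.28836 ≈ 0.690

NorthLine 0.045, MetroPost 0.130, Orbit 0.135, QuickShip 0.690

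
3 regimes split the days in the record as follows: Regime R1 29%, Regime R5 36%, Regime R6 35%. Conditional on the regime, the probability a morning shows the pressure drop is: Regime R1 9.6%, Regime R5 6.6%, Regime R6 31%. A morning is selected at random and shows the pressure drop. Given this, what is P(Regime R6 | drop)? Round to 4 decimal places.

0.6777

Prior × likelihood for each hypothesis:
  Regime R1: 0.29 × 0.096 = 0.02784
  Regime R5: 0.36 × 0.066 = 0.02376
  Regime R6: 0.35 × 0.31 = 0.1085
Total = 0.1601.
P(Regime R6 | evidence) = 0.1085 / 0.1601 ≈ 0.6777.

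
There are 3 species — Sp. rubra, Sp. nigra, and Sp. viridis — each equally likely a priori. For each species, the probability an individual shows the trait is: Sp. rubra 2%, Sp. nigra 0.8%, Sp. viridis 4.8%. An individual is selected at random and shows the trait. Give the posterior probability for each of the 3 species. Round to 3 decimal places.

Sp. rubra 0.263, Sp. nigra 0.105, Sp. viridis 0.632

With a uniform prior (1/3 each), posterior ∝ likelihood:
  Sp. rubra: 0.02
  Sp. nigra: 0.008
  Sp. viridis: 0.048
Normalizing constant = 0.076.
P(Sp. rubra | trait) = 0.02/0.076 ≈ 0.263
P(Sp. nigra | trait) = 0.008/0.076 ≈ 0.105
P(Sp. viridis | trait) = 0.048/0.076 ≈ 0.632
(Check: 0.263+0.105+0.632 = 1.000.)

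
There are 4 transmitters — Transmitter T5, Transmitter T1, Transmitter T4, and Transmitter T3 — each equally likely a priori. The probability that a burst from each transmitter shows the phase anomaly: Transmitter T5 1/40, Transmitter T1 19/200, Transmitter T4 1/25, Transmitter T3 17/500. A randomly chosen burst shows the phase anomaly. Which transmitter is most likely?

Since the prior is uniform, the posterior is proportional to the likelihood:
  Transmitter T5: 0.025
  Transmitter T1: 0.095
  Transmitter T4: 0.04
  Transmitter T3: 0.034
Sum = 0.194.
Largest term belongs to Transmitter T1, so Transmitter T1 is most probable.

Transmitter T1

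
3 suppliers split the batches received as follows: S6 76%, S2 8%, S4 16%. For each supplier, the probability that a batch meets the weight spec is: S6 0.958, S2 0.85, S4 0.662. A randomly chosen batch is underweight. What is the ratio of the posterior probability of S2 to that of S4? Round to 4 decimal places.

Taking complements, P(underweight | each) = S6 0.042, S2 0.15, S4 0.338.
Compute prior × likelihood for every hypothesis:
  S6: 0.76 × 0.042 = 0.03192
  S2: 0.08 × 0.15 = 0.012
  S4: 0.16 × 0.338 = 0.05408
Normalizing constant = 0.098.
The ratio is 0.012 / 0.05408 (the normalizer cancels) = 0.2219.

0.2219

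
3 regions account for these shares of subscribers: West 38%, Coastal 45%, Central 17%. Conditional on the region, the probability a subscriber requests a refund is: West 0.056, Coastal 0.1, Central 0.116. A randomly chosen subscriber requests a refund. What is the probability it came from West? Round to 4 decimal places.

By Bayes' rule, posterior ∝ prior × likelihood:
  West: 0.38 × 0.056 = 0.02128
  Coastal: 0.45 × 0.1 = 0.045
  Central: 0.17 × 0.116 = 0.01972
Total = 0.086.
P(West | evidence) = 0.02128 / 0.086 ≈ 0.2474.

0.2474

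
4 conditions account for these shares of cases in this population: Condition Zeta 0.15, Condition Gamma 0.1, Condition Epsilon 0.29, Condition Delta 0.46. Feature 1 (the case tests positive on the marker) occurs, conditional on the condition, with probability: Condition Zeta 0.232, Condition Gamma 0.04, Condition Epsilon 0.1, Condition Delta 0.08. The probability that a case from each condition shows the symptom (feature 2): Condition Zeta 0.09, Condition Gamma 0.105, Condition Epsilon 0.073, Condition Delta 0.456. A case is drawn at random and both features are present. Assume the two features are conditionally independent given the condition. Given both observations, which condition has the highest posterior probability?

Prior × likelihood for each hypothesis:
  Condition Zeta: 0.15 × 0.232 × 0.09 = 0.003132
  Condition Gamma: 0.1 × 0.04 × 0.105 = 0.00042
  Condition Epsilon: 0.29 × 0.1 × 0.073 = 0.002117
  Condition Delta: 0.46 × 0.08 × 0.456 = 0.0167808
Total = 0.0224498.
Largest term belongs to Condition Delta, so Condition Delta is most probable.

Condition Delta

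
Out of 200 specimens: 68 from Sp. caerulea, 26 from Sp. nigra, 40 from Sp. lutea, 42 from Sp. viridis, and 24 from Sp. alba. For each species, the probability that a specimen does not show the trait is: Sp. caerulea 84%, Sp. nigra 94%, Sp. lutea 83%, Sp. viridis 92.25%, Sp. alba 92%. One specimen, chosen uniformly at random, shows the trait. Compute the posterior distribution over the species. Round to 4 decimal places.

Sp. caerulea 0.4456, Sp. nigra 0.0639, Sp. lutea 0.2785, Sp. viridis 0.1333, Sp. alba 0.0786

Taking complements, P(trait | each) = Sp. caerulea 0.16, Sp. nigra 0.06, Sp. lutea 0.17, Sp. viridis 0.0775, Sp. alba 0.08.
Compute prior × likelihood for every hypothesis:
  Sp. caerulea: 0.34 × 0.16 = 0.0544
  Sp. nigra: 0.13 × 0.06 = 0.0078
  Sp. lutea: 0.2 × 0.17 = 0.034
  Sp. viridis: 0.21 × 0.0775 = 0.016275
  Sp. alba: 0.12 × 0.08 = 0.0096
Normalizing constant = 0.122075.
P(Sp. caerulea | trait) = 0.0544/0.122075 ≈ 0.4456
P(Sp. nigra | trait) = 0.0078/0.122075 ≈ 0.0639
P(Sp. lutea | trait) = 0.034/0.122075 ≈ 0.2785
P(Sp. viridis | trait) = 0.016275/0.122075 ≈ 0.1333
P(Sp. alba | trait) = 0.0096/0.122075 ≈ 0.0786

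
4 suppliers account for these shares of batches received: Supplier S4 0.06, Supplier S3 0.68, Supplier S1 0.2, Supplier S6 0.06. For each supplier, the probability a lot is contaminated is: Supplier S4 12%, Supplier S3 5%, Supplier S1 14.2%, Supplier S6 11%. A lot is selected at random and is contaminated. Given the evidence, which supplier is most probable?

Prior × likelihood for each hypothesis:
  Supplier S4: 0.06 × 0.12 = 0.0072
  Supplier S3: 0.68 × 0.05 = 0.034
  Supplier S1: 0.2 × 0.142 = 0.0284
  Supplier S6: 0.06 × 0.11 = 0.0066
Normalizing constant = 0.0762.
Largest term belongs to Supplier S3, so Supplier S3 is most probable.

Supplier S3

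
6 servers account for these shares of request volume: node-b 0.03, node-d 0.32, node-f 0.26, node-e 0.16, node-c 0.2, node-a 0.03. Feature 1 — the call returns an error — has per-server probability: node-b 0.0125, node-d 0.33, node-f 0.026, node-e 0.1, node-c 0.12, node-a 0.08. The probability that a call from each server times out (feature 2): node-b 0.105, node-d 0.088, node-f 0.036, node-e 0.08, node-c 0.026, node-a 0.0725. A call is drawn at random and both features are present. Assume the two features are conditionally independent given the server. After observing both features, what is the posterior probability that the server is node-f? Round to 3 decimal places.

Prior × likelihood for each hypothesis:
  node-b: 0.03 × 0.0125 × 0.105 = 0.000039375
  node-d: 0.32 × 0.33 × 0.088 = 0.0092928
  node-f: 0.26 × 0.026 × 0.036 = 0.00024336
  node-e: 0.16 × 0.1 × 0.08 = 0.00128
  node-c: 0.2 × 0.12 × 0.026 = 0.000624
  node-a: 0.03 × 0.08 × 0.0725 = 0.000174
Sum = 0.011653535.
P(node-f | evidence) = 0.00024336 / 0.011653535 ≈ 0.021.

0.021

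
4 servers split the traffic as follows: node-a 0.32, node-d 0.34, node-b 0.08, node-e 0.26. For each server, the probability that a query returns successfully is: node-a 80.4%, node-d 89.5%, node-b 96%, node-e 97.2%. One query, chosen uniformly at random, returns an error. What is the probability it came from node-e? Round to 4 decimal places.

0.0669

Taking complements, P(error | each) = node-a 0.196, node-d 0.105, node-b 0.04, node-e 0.028.
By Bayes' rule, posterior ∝ prior × likelihood:
  node-a: 0.32 × 0.196 = 0.06272
  node-d: 0.34 × 0.105 = 0.0357
  node-b: 0.08 × 0.04 = 0.0032
  node-e: 0.26 × 0.028 = 0.00728
Sum = 0.1089.
P(node-e | evidence) = 0.00728 / 0.1089 ≈ 0.0669.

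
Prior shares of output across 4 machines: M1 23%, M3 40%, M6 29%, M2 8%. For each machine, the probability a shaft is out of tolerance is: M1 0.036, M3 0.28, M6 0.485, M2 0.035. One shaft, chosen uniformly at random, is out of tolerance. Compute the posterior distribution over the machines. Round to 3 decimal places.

M1 0.031, M3 0.425, M6 0.533, M2 0.011

By Bayes' rule, posterior ∝ prior × likelihood:
  M1: 0.23 × 0.036 = 0.00828
  M3: 0.4 × 0.28 = 0.112
  M6: 0.29 × 0.485 = 0.14065
  M2: 0.08 × 0.035 = 0.0028
Total = 0.26373.
P(M1 | oversize) = 0.00828/0.26373 ≈ 0.031
P(M3 | oversize) = 0.112/0.26373 ≈ 0.425
P(M6 | oversize) = 0.14065/0.26373 ≈ 0.533
P(M2 | oversize) = 0.0028/0.26373 ≈ 0.011
(Check: 0.031+0.425+0.533+0.011 = 1.000.)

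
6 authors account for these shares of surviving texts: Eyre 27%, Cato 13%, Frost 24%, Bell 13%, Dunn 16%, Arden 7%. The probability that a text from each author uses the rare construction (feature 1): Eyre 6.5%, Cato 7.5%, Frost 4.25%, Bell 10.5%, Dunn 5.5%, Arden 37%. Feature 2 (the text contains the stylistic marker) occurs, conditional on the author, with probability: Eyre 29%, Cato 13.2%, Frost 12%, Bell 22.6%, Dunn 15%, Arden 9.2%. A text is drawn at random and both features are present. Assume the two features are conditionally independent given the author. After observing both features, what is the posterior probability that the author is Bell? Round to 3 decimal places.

Compute prior × likelihood for every hypothesis:
  Eyre: 0.27 × 0.065 × 0.29 = 0.0050895
  Cato: 0.13 × 0.075 × 0.132 = 0.001287
  Frost: 0.24 × 0.0425 × 0.12 = 0.001224
  Bell: 0.13 × 0.105 × 0.226 = 0.0030849
  Dunn: 0.16 × 0.055 × 0.15 = 0.00132
  Arden: 0.07 × 0.37 × 0.092 = 0.0023828
Total = 0.0143882.
P(Bell | evidence) = 0.0030849 / 0.0143882 ≈ 0.214.

0.214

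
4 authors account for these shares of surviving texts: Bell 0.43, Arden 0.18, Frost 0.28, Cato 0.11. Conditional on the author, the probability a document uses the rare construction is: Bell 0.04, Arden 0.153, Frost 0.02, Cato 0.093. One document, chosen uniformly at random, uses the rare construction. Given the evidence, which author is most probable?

By Bayes' rule, posterior ∝ prior × likelihood:
  Bell: 0.43 × 0.04 = 0.0172
  Arden: 0.18 × 0.153 = 0.02754
  Frost: 0.28 × 0.02 = 0.0056
  Cato: 0.11 × 0.093 = 0.01023
Normalizing constant = 0.06057.
Largest term belongs to Arden, so Arden is most probable.

Arden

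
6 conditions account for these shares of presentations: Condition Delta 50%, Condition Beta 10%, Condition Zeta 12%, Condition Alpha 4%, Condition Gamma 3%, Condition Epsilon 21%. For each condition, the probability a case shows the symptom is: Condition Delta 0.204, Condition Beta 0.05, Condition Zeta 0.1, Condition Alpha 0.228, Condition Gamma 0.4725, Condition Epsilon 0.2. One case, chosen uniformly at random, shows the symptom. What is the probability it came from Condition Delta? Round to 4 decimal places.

By Bayes' rule, posterior ∝ prior × likelihood:
  Condition Delta: 0.5 × 0.204 = 0.102
  Condition Beta: 0.1 × 0.05 = 0.005
  Condition Zeta: 0.12 × 0.1 = 0.012
  Condition Alpha: 0.04 × 0.228 = 0.00912
  Condition Gamma: 0.03 × 0.4725 = 0.014175
  Condition Epsilon: 0.21 × 0.2 = 0.042
Total = 0.184295.
P(Condition Delta | evidence) = 0.102 / 0.184295 ≈ 0.5535.

0.5535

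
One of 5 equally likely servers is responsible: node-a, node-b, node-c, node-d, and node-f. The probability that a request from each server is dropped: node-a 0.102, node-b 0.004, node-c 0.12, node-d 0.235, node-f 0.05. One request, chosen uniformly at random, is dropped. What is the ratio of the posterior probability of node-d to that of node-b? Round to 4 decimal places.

With a uniform prior (1/5 each), posterior ∝ likelihood:
  node-a: 0.102
  node-b: 0.004
  node-c: 0.12
  node-d: 0.235
  node-f: 0.05
Normalizing constant = 0.511.
The ratio is 0.235 / 0.004 (the normalizer cancels) = 58.7500.

58.7500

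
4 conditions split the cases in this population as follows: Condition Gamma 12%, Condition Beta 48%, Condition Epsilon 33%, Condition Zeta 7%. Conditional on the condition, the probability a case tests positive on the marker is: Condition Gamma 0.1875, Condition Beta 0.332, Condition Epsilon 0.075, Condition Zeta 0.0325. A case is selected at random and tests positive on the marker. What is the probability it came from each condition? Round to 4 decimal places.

Compute prior × likelihood for every hypothesis:
  Condition Gamma: 0.12 × 0.1875 = 0.0225
  Condition Beta: 0.48 × 0.332 = 0.15936
  Condition Epsilon: 0.33 × 0.075 = 0.02475
  Condition Zeta: 0.07 × 0.0325 = 0.002275
Sum = 0.208885.
P(Condition Gamma | marker-positive) = 0.0225/0.208885 ≈ 0.1077
P(Condition Beta | marker-positive) = 0.15936/0.208885 ≈ 0.7629
P(Condition Epsilon | marker-positive) = 0.02475/0.208885 ≈ 0.1185
P(Condition Zeta | marker-positive) = 0.002275/0.208885 ≈ 0.0109
(Check: 0.1077+0.7629+0.1185+0.0109 = 1.0000.)

Condition Gamma 0.1077, Condition Beta 0.7629, Condition Epsilon 0.1185, Condition Zeta 0.0109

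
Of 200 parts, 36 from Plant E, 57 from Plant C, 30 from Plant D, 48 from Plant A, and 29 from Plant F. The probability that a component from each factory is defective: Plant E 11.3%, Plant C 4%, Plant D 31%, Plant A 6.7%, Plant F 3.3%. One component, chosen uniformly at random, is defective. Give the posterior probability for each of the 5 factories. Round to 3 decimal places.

Prior × likelihood for each hypothesis:
  Plant E: 0.18 × 0.113 = 0.02034
  Plant C: 0.285 × 0.04 = 0.0114
  Plant D: 0.15 × 0.31 = 0.0465
  Plant A: 0.24 × 0.067 = 0.01608
  Plant F: 0.145 × 0.033 = 0.004785
Normalizing constant = 0.099105.
P(Plant E | defective) = 0.02034/0.099105 ≈ 0.205
P(Plant C | defective) = 0.0114/0.099105 ≈ 0.115
P(Plant D | defective) = 0.0465/0.099105 ≈ 0.469
P(Plant A | defective) = 0.01608/0.099105 ≈ 0.162
P(Plant F | defective) = 0.004785/0.099105 ≈ 0.048
(Check: 0.205+0.115+0.469+0.162+0.048 = 0.999.)

Plant E 0.205, Plant C 0.115, Plant D 0.469, Plant A 0.162, Plant F 0.048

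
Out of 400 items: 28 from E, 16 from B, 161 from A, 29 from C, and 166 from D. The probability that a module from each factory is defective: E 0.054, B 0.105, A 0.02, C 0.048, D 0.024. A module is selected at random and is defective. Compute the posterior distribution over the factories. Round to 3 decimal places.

Prior × likelihood for each hypothesis:
  E: 0.07 × 0.054 = 0.00378
  B: 0.04 × 0.105 = 0.0042
  A: 0.4025 × 0.02 = 0.00805
  C: 0.0725 × 0.048 = 0.00348
  D: 0.415 × 0.024 = 0.00996
Total = 0.02947.
P(E | defective) = 0.00378/0.02947 ≈ 0.128
P(B | defective) = 0.0042/0.02947 ≈ 0.143
P(A | defective) = 0.00805/0.02947 ≈ 0.273
P(C | defective) = 0.00348/0.02947 ≈ 0.118
P(D | defective) = 0.00996/0.02947 ≈ 0.338

E 0.128, B 0.143, A 0.273, C 0.118, D 0.338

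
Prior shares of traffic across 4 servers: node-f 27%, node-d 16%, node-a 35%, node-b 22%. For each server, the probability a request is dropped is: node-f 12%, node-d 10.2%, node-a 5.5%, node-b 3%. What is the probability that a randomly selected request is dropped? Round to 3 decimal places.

0.075

By Bayes' rule, posterior ∝ prior × likelihood:
  node-f: 0.27 × 0.12 = 0.0324
  node-d: 0.16 × 0.102 = 0.01632
  node-a: 0.35 × 0.055 = 0.01925
  node-b: 0.22 × 0.03 = 0.0066
P(dropped) = 0.0324 + 0.01632 + 0.01925 + 0.0066 = 0.07457 → 0.075.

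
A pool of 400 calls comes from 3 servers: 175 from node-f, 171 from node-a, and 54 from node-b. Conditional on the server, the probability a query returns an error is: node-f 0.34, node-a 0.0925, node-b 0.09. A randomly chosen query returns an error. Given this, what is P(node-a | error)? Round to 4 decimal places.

0.1973

Unnormalized posteriors (prior × likelihood):
  node-f: 0.4375 × 0.34 = 0.14875
  node-a: 0.4275 × 0.0925 = 0.03954375
  node-b: 0.135 × 0.09 = 0.01215
Sum = 0.20044375.
P(node-a | evidence) = 0.03954375 / 0.20044375 ≈ 0.1973.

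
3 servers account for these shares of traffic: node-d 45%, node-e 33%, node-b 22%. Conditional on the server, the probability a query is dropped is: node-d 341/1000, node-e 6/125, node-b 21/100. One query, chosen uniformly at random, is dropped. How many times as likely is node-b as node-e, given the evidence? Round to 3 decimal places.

Unnormalized posteriors (prior × likelihood):
  node-d: 0.45 × 0.341 = 0.15345
  node-e: 0.33 × 0.048 = 0.01584
  node-b: 0.22 × 0.21 = 0.0462
Total = 0.21549.
The ratio is 0.0462 / 0.01584 (the normalizer cancels) = 2.917.

2.917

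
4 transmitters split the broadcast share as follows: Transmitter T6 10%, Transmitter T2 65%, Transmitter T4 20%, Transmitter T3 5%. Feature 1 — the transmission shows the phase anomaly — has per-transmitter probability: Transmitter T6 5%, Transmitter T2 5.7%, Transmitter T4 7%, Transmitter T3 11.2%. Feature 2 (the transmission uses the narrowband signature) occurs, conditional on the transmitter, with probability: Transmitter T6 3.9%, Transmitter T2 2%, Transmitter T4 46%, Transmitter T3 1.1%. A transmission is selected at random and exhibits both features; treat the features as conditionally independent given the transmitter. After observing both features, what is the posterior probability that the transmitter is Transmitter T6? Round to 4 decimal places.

0.0262

Compute prior × likelihood for every hypothesis:
  Transmitter T6: 0.1 × 0.05 × 0.039 = 0.000195
  Transmitter T2: 0.65 × 0.057 × 0.02 = 0.000741
  Transmitter T4: 0.2 × 0.07 × 0.46 = 0.00644
  Transmitter T3: 0.05 × 0.112 × 0.011 = 0.0000616
Sum = 0.0074376.
P(Transmitter T6 | evidence) = 0.000195 / 0.0074376 ≈ 0.0262.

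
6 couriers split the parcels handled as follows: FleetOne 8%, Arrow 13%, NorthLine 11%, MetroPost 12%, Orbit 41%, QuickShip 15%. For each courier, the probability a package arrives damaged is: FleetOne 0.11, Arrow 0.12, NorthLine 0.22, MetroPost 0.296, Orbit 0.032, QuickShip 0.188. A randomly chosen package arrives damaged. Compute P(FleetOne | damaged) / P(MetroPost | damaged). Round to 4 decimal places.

Unnormalized posteriors (prior × likelihood):
  FleetOne: 0.08 × 0.11 = 0.0088
  Arrow: 0.13 × 0.12 = 0.0156
  NorthLine: 0.11 × 0.22 = 0.0242
  MetroPost: 0.12 × 0.296 = 0.03552
  Orbit: 0.41 × 0.032 = 0.01312
  QuickShip: 0.15 × 0.188 = 0.0282
Sum = 0.12544.
The ratio is 0.0088 / 0.03552 (the normalizer cancels) = 0.2477.

0.2477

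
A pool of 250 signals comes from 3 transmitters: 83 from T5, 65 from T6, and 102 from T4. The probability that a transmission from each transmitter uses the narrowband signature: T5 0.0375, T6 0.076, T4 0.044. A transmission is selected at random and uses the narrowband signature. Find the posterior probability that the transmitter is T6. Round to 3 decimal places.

Compute prior × likelihood for every hypothesis:
  T5: 0.332 × 0.0375 = 0.01245
  T6: 0.26 × 0.076 = 0.01976
  T4: 0.408 × 0.044 = 0.017952
Normalizing constant = 0.050162.
P(T6 | evidence) = 0.01976 / 0.050162 ≈ 0.394.

0.394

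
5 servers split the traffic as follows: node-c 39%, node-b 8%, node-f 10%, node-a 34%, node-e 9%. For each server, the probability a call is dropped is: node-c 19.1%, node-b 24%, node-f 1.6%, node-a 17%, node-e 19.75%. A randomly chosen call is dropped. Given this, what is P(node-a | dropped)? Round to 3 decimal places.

0.338

Unnormalized posteriors (prior × likelihood):
  node-c: 0.39 × 0.191 = 0.07449
  node-b: 0.08 × 0.24 = 0.0192
  node-f: 0.1 × 0.016 = 0.0016
  node-a: 0.34 × 0.17 = 0.0578
  node-e: 0.09 × 0.1975 = 0.017775
Sum = 0.170865.
P(node-a | evidence) = 0.0578 / 0.170865 ≈ 0.338.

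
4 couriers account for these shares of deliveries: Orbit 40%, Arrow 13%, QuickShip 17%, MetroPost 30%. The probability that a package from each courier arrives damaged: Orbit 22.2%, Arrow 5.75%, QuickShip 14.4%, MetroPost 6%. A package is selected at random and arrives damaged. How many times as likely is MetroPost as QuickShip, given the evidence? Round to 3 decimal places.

Prior × likelihood for each hypothesis:
  Orbit: 0.4 × 0.222 = 0.0888
  Arrow: 0.13 × 0.0575 = 0.007475
  QuickShip: 0.17 × 0.144 = 0.02448
  MetroPost: 0.3 × 0.06 = 0.018
Normalizing constant = 0.138755.
The ratio is 0.018 / 0.02448 (the normalizer cancels) = 0.735.

0.735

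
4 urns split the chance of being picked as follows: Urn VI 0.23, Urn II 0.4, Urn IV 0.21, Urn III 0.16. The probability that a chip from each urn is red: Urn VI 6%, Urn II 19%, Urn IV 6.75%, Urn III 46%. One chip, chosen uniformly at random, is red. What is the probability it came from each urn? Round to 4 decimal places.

Compute prior × likelihood for every hypothesis:
  Urn VI: 0.23 × 0.06 = 0.0138
  Urn II: 0.4 × 0.19 = 0.076
  Urn IV: 0.21 × 0.0675 = 0.014175
  Urn III: 0.16 × 0.46 = 0.0736
Sum = 0.177575.
P(Urn VI | red) = 0.0138/0.177575 ≈ 0.0777
P(Urn II | red) = 0.076/0.177575 ≈ 0.4280
P(Urn IV | red) = 0.014175/0.177575 ≈ 0.0798
P(Urn III | red) = 0.0736/0.177575 ≈ 0.4145

Urn VI 0.0777, Urn II 0.4280, Urn IV 0.0798, Urn III 0.4145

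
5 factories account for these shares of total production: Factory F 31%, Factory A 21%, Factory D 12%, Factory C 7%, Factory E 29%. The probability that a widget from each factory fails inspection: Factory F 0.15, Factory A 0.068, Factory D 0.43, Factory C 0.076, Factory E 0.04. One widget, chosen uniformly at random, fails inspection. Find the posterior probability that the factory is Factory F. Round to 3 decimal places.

Unnormalized posteriors (prior × likelihood):
  Factory F: 0.31 × 0.15 = 0.0465
  Factory A: 0.21 × 0.068 = 0.01428
  Factory D: 0.12 × 0.43 = 0.0516
  Factory C: 0.07 × 0.076 = 0.00532
  Factory E: 0.29 × 0.04 = 0.0116
Sum = 0.1293.
P(Factory F | evidence) = 0.0465 / 0.1293 ≈ 0.360.

0.360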